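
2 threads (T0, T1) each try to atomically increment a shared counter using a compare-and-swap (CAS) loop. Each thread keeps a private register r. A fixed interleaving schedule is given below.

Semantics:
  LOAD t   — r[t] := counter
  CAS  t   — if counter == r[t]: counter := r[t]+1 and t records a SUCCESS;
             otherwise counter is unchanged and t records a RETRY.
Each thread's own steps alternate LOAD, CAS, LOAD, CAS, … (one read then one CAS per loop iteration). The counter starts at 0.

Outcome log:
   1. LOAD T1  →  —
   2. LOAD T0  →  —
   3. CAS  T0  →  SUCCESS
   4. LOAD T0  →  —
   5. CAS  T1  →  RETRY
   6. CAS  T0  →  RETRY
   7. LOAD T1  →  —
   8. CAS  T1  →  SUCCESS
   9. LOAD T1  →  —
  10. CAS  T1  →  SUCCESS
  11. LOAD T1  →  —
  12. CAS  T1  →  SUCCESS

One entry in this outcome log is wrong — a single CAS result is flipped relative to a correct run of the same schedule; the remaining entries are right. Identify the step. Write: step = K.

Reference trace:
step 1: T1 LOAD ⇒ load; ctr=0 reg=0
step 2: T0 LOAD ⇒ load; ctr=0 reg=0
step 3: T0 CAS ⇒ ok; ctr=1 reg=0
step 4: T0 LOAD ⇒ load; ctr=1 reg=1
step 5: T1 CAS ⇒ retry; ctr=1 reg=0
step 6: T0 CAS ⇒ ok; ctr=2 reg=1
step 7: T1 LOAD ⇒ load; ctr=2 reg=2
step 8: T1 CAS ⇒ ok; ctr=3 reg=2
step 9: T1 LOAD ⇒ load; ctr=3 reg=3
step 10: T1 CAS ⇒ ok; ctr=4 reg=3
step 11: T1 LOAD ⇒ load; ctr=4 reg=4
step 12: T1 CAS ⇒ ok; ctr=5 reg=4
Flip is step 6.

step = 6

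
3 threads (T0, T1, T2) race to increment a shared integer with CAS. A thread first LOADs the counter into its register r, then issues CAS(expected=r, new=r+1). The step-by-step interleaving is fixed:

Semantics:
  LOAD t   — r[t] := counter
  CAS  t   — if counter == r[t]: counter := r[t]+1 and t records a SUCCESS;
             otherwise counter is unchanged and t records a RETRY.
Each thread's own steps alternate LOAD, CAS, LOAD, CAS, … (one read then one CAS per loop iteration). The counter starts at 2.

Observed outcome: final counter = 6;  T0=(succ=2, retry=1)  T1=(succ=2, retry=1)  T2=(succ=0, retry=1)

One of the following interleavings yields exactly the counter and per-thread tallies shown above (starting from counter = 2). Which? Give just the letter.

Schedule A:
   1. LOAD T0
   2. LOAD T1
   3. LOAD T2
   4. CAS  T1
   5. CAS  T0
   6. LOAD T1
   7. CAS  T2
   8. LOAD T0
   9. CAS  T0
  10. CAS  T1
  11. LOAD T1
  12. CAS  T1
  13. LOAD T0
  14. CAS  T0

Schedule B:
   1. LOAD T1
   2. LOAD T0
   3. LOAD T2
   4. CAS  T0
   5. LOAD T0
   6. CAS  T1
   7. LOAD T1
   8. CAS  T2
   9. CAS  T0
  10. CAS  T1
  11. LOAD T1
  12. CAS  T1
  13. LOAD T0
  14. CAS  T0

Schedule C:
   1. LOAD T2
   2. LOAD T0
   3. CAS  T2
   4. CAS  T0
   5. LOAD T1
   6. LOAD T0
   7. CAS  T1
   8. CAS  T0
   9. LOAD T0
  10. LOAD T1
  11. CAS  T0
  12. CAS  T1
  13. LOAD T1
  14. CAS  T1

A

Run A:
#1 T0 reads 2
#2 T1 reads 2
#3 T2 reads 2
#4 T1 CAS(2→3) writes; counter now 3
#5 T0 CAS(2→3) fails; counter now 3
#6 T1 reads 3
#7 T2 CAS(2→3) fails; counter now 3
#8 T0 reads 3
#9 T0 CAS(3→4) writes; counter now 4
#10 T1 CAS(3→4) fails; counter now 4
#11 T1 reads 4
#12 T1 CAS(4→5) writes; counter now 5
#13 T0 reads 5
#14 T0 CAS(5→6) writes; counter now 6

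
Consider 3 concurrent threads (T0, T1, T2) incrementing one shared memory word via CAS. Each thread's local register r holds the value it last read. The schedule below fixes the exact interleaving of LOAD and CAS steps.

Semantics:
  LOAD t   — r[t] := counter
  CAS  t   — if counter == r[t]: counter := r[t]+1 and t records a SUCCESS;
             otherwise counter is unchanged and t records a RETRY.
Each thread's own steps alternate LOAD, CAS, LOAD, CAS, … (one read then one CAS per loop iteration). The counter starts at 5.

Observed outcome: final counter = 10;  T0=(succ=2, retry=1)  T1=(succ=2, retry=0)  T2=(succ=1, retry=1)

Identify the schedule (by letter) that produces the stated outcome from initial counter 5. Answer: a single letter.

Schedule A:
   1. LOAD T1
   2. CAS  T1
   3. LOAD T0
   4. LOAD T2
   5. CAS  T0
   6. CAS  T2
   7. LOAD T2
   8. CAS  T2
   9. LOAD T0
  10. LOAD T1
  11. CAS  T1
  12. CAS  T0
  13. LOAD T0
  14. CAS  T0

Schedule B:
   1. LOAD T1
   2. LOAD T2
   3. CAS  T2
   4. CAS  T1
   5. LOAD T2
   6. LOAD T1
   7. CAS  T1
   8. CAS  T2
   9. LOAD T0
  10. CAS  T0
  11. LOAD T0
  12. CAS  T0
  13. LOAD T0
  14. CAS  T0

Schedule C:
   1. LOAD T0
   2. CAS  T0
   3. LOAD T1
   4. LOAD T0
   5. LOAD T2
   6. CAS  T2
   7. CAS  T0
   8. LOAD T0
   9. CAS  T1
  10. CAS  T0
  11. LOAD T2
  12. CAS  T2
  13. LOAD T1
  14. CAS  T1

A

Tracing schedule A:
#1 T1 reads 5
#2 T1 CAS(5→6) writes; counter now 6
#3 T0 reads 6
#4 T2 reads 6
#5 T0 CAS(6→7) writes; counter now 7
#6 T2 CAS(6→7) fails; counter now 7
#7 T2 reads 7
#8 T2 CAS(7→8) writes; counter now 8
#9 T0 reads 8
#10 T1 reads 8
#11 T1 CAS(8→9) writes; counter now 9
#12 T0 CAS(8→9) fails; counter now 9
#13 T0 reads 9
#14 T0 CAS(9→10) writes; counter now 10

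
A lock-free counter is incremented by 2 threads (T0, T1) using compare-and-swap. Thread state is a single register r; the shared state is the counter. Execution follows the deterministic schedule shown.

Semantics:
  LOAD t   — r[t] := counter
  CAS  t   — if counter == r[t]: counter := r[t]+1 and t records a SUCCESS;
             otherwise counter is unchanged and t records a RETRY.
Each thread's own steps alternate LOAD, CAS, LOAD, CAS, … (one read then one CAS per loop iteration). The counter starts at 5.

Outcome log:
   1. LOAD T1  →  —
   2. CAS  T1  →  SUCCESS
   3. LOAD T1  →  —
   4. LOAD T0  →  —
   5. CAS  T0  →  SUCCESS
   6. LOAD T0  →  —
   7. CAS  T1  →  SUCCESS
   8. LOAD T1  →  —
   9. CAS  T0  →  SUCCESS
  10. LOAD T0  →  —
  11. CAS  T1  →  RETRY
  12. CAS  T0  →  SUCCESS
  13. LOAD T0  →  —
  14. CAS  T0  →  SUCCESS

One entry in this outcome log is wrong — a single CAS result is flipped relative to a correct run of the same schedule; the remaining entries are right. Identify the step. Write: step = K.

step = 7

Re-executing:
1. LOAD T1 → mem=5 r[T1]=5 [LOAD]
2. CAS T1 → mem=6 r[T1]=5 [OK]
3. LOAD T1 → mem=6 r[T1]=6 [LOAD]
4. LOAD T0 → mem=6 r[T0]=6 [LOAD]
5. CAS T0 → mem=7 r[T0]=6 [OK]
6. LOAD T0 → mem=7 r[T0]=7 [LOAD]
7. CAS T1 → mem=7 r[T1]=6 [RETRY]
8. LOAD T1 → mem=7 r[T1]=7 [LOAD]
9. CAS T0 → mem=8 r[T0]=7 [OK]
10. LOAD T0 → mem=8 r[T0]=8 [LOAD]
11. CAS T1 → mem=8 r[T1]=7 [RETRY]
12. CAS T0 → mem=9 r[T0]=8 [OK]
13. LOAD T0 → mem=9 r[T0]=9 [LOAD]
14. CAS T0 → mem=10 r[T0]=9 [OK]
Mismatch at 7.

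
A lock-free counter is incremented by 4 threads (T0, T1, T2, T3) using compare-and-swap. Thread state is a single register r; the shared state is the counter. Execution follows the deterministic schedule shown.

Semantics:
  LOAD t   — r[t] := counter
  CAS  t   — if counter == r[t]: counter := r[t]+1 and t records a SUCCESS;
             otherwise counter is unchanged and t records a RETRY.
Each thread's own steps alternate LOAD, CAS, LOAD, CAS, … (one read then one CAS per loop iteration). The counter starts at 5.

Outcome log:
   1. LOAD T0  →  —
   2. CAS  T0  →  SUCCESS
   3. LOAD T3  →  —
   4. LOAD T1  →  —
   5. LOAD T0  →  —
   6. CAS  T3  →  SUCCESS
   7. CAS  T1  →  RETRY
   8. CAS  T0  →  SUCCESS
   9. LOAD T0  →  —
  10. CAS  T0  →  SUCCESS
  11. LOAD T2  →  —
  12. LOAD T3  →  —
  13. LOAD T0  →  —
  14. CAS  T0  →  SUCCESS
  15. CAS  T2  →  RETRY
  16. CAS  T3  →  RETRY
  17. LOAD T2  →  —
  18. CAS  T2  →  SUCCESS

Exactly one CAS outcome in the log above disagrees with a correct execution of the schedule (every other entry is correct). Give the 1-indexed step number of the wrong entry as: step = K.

step = 8

Reference trace:
T0 LOAD — after: cnt=5, r=5 — load
T0 CAS — after: cnt=6, r=5 — ok
T3 LOAD — after: cnt=6, r=6 — load
T1 LOAD — after: cnt=6, r=6 — load
T0 LOAD — after: cnt=6, r=6 — load
T3 CAS — after: cnt=7, r=6 — ok
T1 CAS — after: cnt=7, r=6 — retry
T0 CAS — after: cnt=7, r=6 — retry
T0 LOAD — after: cnt=7, r=7 — load
T0 CAS — after: cnt=8, r=7 — ok
T2 LOAD — after: cnt=8, r=8 — load
T3 LOAD — after: cnt=8, r=8 — load
T0 LOAD — after: cnt=8, r=8 — load
T0 CAS — after: cnt=9, r=8 — ok
T2 CAS — after: cnt=9, r=8 — retry
T3 CAS — after: cnt=9, r=8 — retry
T2 LOAD — after: cnt=9, r=9 — load
T2 CAS — after: cnt=10, r=9 — ok
Mismatch at 8.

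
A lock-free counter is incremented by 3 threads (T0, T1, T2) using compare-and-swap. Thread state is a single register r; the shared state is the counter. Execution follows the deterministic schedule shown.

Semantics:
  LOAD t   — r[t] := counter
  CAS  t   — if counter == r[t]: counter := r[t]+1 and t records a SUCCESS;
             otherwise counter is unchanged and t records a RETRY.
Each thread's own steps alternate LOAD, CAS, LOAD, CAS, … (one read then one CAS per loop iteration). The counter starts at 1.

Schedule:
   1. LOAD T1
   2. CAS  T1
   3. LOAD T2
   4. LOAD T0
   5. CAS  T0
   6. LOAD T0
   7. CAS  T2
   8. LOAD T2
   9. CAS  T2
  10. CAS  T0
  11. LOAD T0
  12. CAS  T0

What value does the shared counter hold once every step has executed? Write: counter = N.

counter = 5

#1 T1 reads 1
#2 T1 CAS(1→2) writes; counter now 2
#3 T2 reads 2
#4 T0 reads 2
#5 T0 CAS(2→3) writes; counter now 3
#6 T0 reads 3
#7 T2 CAS(2→3) fails; counter now 3
#8 T2 reads 3
#9 T2 CAS(3→4) writes; counter now 4
#10 T0 CAS(3→4) fails; counter now 4
#11 T0 reads 4
#12 T0 CAS(4→5) writes; counter now 5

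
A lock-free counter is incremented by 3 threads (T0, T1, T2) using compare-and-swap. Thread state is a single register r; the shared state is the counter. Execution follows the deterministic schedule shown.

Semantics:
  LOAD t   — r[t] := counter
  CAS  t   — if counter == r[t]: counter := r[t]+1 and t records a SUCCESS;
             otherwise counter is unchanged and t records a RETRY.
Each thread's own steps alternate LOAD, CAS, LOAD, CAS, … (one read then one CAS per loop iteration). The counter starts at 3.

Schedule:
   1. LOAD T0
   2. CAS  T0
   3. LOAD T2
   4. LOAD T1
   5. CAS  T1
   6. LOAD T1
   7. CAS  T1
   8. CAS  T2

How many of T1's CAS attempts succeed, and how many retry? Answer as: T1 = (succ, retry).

T1 = (2, 0)

#1 T0 reads 3
#2 T0 CAS(3→4) writes; counter now 4
#3 T2 reads 4
#4 T1 reads 4
#5 T1 CAS(4→5) writes; counter now 5
#6 T1 reads 5
#7 T1 CAS(5→6) writes; counter now 6
#8 T2 CAS(4→5) fails; counter now 6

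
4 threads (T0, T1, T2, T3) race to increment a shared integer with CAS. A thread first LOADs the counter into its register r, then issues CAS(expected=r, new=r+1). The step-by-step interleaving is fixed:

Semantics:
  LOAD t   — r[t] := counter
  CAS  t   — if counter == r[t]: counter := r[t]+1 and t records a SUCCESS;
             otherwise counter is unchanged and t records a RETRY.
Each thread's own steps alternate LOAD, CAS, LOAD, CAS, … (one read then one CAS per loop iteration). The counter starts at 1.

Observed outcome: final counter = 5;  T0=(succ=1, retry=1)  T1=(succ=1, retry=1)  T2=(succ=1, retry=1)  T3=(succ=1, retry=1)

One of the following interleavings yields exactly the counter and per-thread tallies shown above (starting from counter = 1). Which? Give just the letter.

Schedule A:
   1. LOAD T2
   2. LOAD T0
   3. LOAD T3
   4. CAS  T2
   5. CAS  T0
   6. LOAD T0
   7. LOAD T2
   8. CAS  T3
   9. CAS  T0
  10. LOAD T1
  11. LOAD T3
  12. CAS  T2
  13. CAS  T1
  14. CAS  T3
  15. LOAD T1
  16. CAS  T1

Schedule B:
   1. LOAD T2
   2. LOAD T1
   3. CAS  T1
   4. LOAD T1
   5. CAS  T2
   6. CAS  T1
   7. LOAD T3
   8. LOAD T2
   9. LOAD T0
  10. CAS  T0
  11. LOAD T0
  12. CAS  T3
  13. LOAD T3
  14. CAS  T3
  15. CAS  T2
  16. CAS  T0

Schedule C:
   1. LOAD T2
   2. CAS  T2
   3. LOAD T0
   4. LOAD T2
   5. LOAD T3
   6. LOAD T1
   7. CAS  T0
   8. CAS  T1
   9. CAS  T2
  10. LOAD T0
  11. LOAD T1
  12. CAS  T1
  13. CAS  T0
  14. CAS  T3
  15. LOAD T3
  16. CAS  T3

Tracing schedule C:
[1] T2.load  rd  (counter 1, T2.r 1)
[2] T2.cas  hit  (counter 2, T2.r 1)
[3] T0.load  rd  (counter 2, T0.r 2)
[4] T2.load  rd  (counter 2, T2.r 2)
[5] T3.load  rd  (counter 2, T3.r 2)
[6] T1.load  rd  (counter 2, T1.r 2)
[7] T0.cas  hit  (counter 3, T0.r 2)
[8] T1.cas  miss  (counter 3, T1.r 2)
[9] T2.cas  miss  (counter 3, T2.r 2)
[10] T0.load  rd  (counter 3, T0.r 3)
[11] T1.load  rd  (counter 3, T1.r 3)
[12] T1.cas  hit  (counter 4, T1.r 3)
[13] T0.cas  miss  (counter 4, T0.r 3)
[14] T3.cas  miss  (counter 4, T3.r 2)
[15] T3.load  rd  (counter 4, T3.r 4)
[16] T3.cas  hit  (counter 5, T3.r 4)

C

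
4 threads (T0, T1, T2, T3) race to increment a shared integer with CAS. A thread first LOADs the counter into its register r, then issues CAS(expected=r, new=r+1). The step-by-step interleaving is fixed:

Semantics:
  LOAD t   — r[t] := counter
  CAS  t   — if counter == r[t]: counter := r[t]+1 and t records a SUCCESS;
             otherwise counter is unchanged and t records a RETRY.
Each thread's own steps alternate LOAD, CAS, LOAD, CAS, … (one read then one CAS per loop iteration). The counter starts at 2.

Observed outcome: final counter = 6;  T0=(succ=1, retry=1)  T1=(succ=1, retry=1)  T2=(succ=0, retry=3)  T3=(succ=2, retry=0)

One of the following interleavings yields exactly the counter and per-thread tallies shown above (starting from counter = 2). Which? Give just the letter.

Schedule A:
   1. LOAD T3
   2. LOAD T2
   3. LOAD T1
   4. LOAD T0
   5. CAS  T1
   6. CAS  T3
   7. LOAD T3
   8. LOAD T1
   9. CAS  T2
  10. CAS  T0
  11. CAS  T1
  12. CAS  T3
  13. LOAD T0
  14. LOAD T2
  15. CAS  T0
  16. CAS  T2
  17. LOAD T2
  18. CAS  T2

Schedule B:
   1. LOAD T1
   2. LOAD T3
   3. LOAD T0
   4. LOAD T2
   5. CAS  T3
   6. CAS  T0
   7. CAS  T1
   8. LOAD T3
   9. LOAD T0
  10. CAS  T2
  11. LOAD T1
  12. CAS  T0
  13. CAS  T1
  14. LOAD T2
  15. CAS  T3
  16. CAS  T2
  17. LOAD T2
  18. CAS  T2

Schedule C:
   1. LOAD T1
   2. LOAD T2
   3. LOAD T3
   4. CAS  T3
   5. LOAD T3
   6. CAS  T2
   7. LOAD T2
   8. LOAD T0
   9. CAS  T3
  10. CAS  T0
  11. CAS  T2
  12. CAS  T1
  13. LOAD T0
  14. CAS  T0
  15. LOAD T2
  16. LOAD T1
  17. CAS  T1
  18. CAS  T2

Simulating candidate C:
   1) LOAD T1:  M=2  r_T1=2
   2) LOAD T2:  M=2  r_T2=2
   3) LOAD T3:  M=2  r_T3=2
   4) CAS  T3:  M=3  r_T3=2 ✓
   5) LOAD T3:  M=3  r_T3=3
   6) CAS  T2:  M=3  r_T2=2 ✗
   7) LOAD T2:  M=3  r_T2=3
   8) LOAD T0:  M=3  r_T0=3
   9) CAS  T3:  M=4  r_T3=3 ✓
  10) CAS  T0:  M=4  r_T0=3 ✗
  11) CAS  T2:  M=4  r_T2=3 ✗
  12) CAS  T1:  M=4  r_T1=2 ✗
  13) LOAD T0:  M=4  r_T0=4
  14) CAS  T0:  M=5  r_T0=4 ✓
  15) LOAD T2:  M=5  r_T2=5
  16) LOAD T1:  M=5  r_T1=5
  17) CAS  T1:  M=6  r_T1=5 ✓
  18) CAS  T2:  M=6  r_T2=5 ✗

C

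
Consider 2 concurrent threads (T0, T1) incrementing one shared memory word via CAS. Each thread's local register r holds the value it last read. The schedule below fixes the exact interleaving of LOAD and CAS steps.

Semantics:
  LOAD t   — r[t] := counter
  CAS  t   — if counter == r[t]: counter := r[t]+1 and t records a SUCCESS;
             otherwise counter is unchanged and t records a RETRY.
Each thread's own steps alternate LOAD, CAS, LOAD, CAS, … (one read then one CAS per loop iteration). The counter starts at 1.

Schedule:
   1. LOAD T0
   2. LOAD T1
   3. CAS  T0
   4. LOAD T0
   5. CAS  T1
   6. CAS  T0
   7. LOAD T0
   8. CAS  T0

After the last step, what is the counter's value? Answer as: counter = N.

counter = 4

T0 LOAD — after: cnt=1, r=1 — load
T1 LOAD — after: cnt=1, r=1 — load
T0 CAS — after: cnt=2, r=1 — ok
T0 LOAD — after: cnt=2, r=2 — load
T1 CAS — after: cnt=2, r=1 — retry
T0 CAS — after: cnt=3, r=2 — ok
T0 LOAD — after: cnt=3, r=3 — load
T0 CAS — after: cnt=4, r=3 — ok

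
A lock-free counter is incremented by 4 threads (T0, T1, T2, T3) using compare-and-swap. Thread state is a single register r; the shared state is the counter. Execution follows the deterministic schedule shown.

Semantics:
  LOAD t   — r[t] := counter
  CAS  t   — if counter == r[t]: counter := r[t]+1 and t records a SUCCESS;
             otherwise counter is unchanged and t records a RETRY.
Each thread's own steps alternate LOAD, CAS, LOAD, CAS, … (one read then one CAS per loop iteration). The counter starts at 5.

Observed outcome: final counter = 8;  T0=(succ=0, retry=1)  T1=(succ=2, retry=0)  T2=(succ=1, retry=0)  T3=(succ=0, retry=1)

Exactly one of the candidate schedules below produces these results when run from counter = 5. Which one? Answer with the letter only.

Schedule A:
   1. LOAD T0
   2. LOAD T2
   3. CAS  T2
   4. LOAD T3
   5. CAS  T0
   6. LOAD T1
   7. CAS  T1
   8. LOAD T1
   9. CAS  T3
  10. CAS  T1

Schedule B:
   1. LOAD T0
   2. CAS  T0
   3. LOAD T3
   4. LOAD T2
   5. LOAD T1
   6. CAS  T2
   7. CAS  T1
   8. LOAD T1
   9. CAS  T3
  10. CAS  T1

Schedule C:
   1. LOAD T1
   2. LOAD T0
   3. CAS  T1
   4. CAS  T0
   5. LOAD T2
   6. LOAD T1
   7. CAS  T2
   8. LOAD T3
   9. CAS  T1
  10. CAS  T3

Run A:
1. LOAD T0 → mem=5 r[T0]=5 [LOAD]
2. LOAD T2 → mem=5 r[T2]=5 [LOAD]
3. CAS T2 → mem=6 r[T2]=5 [OK]
4. LOAD T3 → mem=6 r[T3]=6 [LOAD]
5. CAS T0 → mem=6 r[T0]=5 [RETRY]
6. LOAD T1 → mem=6 r[T1]=6 [LOAD]
7. CAS T1 → mem=7 r[T1]=6 [OK]
8. LOAD T1 → mem=7 r[T1]=7 [LOAD]
9. CAS T3 → mem=7 r[T3]=6 [RETRY]
10. CAS T1 → mem=8 r[T1]=7 [OK]

A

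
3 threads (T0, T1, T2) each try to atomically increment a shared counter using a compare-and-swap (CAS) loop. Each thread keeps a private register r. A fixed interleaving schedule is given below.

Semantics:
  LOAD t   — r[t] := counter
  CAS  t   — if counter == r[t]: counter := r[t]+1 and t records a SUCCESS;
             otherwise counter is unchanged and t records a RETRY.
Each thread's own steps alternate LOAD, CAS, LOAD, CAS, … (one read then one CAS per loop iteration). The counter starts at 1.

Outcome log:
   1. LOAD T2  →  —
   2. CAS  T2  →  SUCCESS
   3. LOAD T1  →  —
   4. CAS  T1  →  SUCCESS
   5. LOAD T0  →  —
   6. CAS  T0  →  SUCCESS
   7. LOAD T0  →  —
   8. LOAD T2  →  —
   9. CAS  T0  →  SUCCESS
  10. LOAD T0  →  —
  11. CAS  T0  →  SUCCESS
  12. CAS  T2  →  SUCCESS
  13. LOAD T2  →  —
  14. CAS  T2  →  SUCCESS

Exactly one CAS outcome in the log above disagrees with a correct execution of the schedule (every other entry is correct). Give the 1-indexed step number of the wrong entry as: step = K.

Correct run:
   1) LOAD T2:  M=1  r_T2=1
   2) CAS  T2:  M=2  r_T2=1 ✓
   3) LOAD T1:  M=2  r_T1=2
   4) CAS  T1:  M=3  r_T1=2 ✓
   5) LOAD T0:  M=3  r_T0=3
   6) CAS  T0:  M=4  r_T0=3 ✓
   7) LOAD T0:  M=4  r_T0=4
   8) LOAD T2:  M=4  r_T2=4
   9) CAS  T0:  M=5  r_T0=4 ✓
  10) LOAD T0:  M=5  r_T0=5
  11) CAS  T0:  M=6  r_T0=5 ✓
  12) CAS  T2:  M=6  r_T2=4 ✗
  13) LOAD T2:  M=6  r_T2=6
  14) CAS  T2:  M=7  r_T2=6 ✓
Log disagrees first at step 12.

step = 12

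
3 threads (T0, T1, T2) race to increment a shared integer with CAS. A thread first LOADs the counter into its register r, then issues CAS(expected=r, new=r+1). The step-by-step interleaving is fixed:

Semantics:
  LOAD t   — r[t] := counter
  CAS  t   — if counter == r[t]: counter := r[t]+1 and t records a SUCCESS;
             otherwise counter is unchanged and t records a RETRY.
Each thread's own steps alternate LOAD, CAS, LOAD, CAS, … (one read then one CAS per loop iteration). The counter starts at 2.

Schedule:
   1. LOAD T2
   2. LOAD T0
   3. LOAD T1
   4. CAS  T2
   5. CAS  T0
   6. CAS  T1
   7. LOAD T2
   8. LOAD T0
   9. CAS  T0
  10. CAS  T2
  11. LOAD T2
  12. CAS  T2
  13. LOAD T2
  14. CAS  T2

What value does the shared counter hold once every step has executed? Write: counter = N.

counter = 6

   1) LOAD T2:  M=2  r_T2=2
   2) LOAD T0:  M=2  r_T0=2
   3) LOAD T1:  M=2  r_T1=2
   4) CAS  T2:  M=3  r_T2=2 ✓
   5) CAS  T0:  M=3  r_T0=2 ✗
   6) CAS  T1:  M=3  r_T1=2 ✗
   7) LOAD T2:  M=3  r_T2=3
   8) LOAD T0:  M=3  r_T0=3
   9) CAS  T0:  M=4  r_T0=3 ✓
  10) CAS  T2:  M=4  r_T2=3 ✗
  11) LOAD T2:  M=4  r_T2=4
  12) CAS  T2:  M=5  r_T2=4 ✓
  13) LOAD T2:  M=5  r_T2=5
  14) CAS  T2:  M=6  r_T2=5 ✓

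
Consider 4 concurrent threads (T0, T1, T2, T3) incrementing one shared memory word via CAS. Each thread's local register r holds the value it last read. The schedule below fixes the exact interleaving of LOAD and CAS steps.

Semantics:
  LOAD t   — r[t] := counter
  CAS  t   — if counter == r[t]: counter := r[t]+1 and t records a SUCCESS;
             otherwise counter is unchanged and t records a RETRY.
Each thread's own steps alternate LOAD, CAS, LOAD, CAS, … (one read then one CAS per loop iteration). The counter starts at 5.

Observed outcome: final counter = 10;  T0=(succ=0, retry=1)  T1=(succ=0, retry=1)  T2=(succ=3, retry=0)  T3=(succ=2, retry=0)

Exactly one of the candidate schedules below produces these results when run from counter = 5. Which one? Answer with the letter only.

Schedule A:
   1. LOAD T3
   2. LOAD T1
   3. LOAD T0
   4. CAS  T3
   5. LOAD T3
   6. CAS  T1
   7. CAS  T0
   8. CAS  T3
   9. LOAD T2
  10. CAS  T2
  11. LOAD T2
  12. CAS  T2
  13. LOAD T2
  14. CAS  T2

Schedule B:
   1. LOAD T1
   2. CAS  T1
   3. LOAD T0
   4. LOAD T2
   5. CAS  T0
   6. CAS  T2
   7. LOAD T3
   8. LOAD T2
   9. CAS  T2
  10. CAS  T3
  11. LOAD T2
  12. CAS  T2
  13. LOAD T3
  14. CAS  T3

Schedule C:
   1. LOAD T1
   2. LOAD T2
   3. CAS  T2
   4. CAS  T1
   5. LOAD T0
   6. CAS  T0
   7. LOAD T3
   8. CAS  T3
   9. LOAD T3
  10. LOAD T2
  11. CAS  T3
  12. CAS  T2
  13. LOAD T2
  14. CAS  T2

A

Run A:
#1 T3 reads 5
#2 T1 reads 5
#3 T0 reads 5
#4 T3 CAS(5→6) writes; counter now 6
#5 T3 reads 6
#6 T1 CAS(5→6) fails; counter now 6
#7 T0 CAS(5→6) fails; counter now 6
#8 T3 CAS(6→7) writes; counter now 7
#9 T2 reads 7
#10 T2 CAS(7→8) writes; counter now 8
#11 T2 reads 8
#12 T2 CAS(8→9) writes; counter now 9
#13 T2 reads 9
#14 T2 CAS(9→10) writes; counter now 10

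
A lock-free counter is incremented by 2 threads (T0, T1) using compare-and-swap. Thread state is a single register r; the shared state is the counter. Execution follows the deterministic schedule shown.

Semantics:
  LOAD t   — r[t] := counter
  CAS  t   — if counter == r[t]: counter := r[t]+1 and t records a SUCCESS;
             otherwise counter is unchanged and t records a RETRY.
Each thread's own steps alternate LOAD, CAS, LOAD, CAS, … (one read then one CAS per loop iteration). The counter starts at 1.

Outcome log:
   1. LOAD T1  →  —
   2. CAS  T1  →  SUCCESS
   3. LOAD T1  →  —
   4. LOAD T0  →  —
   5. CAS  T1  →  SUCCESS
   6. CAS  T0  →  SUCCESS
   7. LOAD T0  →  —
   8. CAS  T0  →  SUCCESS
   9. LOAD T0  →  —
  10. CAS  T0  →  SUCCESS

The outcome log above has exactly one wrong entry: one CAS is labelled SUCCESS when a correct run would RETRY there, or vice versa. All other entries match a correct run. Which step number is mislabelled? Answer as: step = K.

Reference trace:
[1] T1.load  rd  (counter 1, T1.r 1)
[2] T1.cas  hit  (counter 2, T1.r 1)
[3] T1.load  rd  (counter 2, T1.r 2)
[4] T0.load  rd  (counter 2, T0.r 2)
[5] T1.cas  hit  (counter 3, T1.r 2)
[6] T0.cas  miss  (counter 3, T0.r 2)
[7] T0.load  rd  (counter 3, T0.r 3)
[8] T0.cas  hit  (counter 4, T0.r 3)
[9] T0.load  rd  (counter 4, T0.r 4)
[10] T0.cas  hit  (counter 5, T0.r 4)
Flip is step 6.

step = 6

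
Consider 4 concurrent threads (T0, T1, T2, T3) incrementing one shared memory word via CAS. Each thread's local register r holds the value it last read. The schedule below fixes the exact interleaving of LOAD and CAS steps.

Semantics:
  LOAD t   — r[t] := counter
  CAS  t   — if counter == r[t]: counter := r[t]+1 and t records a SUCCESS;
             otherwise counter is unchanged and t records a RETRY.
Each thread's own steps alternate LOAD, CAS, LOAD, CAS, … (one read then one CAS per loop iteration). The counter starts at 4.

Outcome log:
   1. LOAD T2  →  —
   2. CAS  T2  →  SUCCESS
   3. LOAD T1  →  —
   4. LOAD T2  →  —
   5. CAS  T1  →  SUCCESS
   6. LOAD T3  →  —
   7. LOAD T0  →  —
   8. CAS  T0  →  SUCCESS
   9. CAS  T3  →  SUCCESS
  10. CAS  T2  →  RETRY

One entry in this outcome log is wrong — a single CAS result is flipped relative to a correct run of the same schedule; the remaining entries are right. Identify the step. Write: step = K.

Reference trace:
[1] T2.load  rd  (counter 4, T2.r 4)
[2] T2.cas  hit  (counter 5, T2.r 4)
[3] T1.load  rd  (counter 5, T1.r 5)
[4] T2.load  rd  (counter 5, T2.r 5)
[5] T1.cas  hit  (counter 6, T1.r 5)
[6] T3.load  rd  (counter 6, T3.r 6)
[7] T0.load  rd  (counter 6, T0.r 6)
[8] T0.cas  hit  (counter 7, T0.r 6)
[9] T3.cas  miss  (counter 7, T3.r 6)
[10] T2.cas  miss  (counter 7, T2.r 5)
Mismatch at 9.

step = 9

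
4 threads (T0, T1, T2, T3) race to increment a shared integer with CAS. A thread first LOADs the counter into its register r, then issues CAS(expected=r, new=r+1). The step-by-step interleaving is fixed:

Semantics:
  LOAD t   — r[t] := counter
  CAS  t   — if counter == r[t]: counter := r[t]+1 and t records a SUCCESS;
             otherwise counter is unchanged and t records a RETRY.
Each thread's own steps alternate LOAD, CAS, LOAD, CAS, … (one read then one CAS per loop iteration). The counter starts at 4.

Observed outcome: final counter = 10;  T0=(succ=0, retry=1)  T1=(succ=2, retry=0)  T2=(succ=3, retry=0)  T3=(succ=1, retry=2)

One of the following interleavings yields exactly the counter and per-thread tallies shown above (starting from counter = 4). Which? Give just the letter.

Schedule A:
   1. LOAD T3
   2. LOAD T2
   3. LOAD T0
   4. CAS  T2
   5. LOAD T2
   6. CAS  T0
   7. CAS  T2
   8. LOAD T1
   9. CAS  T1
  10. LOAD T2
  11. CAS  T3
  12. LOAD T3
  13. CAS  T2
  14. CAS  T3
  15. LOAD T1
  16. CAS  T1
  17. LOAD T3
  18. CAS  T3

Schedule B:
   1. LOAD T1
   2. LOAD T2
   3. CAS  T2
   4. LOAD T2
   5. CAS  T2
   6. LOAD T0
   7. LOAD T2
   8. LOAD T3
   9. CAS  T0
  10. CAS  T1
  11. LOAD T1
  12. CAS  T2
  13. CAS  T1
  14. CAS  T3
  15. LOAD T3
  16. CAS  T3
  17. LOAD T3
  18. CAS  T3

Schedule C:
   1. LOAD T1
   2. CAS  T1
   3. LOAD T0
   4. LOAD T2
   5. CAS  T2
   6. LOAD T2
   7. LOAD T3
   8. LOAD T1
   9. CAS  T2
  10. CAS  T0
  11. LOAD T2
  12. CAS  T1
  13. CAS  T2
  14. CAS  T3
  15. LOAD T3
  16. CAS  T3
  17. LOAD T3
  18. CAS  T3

A

Simulating candidate A:
   1) LOAD T3:  M=4  r_T3=4
   2) LOAD T2:  M=4  r_T2=4
   3) LOAD T0:  M=4  r_T0=4
   4) CAS  T2:  M=5  r_T2=4 ✓
   5) LOAD T2:  M=5  r_T2=5
   6) CAS  T0:  M=5  r_T0=4 ✗
   7) CAS  T2:  M=6  r_T2=5 ✓
   8) LOAD T1:  M=6  r_T1=6
   9) CAS  T1:  M=7  r_T1=6 ✓
  10) LOAD T2:  M=7  r_T2=7
  11) CAS  T3:  M=7  r_T3=4 ✗
  12) LOAD T3:  M=7  r_T3=7
  13) CAS  T2:  M=8  r_T2=7 ✓
  14) CAS  T3:  M=8  r_T3=7 ✗
  15) LOAD T1:  M=8  r_T1=8
  16) CAS  T1:  M=9  r_T1=8 ✓
  17) LOAD T3:  M=9  r_T3=9
  18) CAS  T3:  M=10  r_T3=9 ✓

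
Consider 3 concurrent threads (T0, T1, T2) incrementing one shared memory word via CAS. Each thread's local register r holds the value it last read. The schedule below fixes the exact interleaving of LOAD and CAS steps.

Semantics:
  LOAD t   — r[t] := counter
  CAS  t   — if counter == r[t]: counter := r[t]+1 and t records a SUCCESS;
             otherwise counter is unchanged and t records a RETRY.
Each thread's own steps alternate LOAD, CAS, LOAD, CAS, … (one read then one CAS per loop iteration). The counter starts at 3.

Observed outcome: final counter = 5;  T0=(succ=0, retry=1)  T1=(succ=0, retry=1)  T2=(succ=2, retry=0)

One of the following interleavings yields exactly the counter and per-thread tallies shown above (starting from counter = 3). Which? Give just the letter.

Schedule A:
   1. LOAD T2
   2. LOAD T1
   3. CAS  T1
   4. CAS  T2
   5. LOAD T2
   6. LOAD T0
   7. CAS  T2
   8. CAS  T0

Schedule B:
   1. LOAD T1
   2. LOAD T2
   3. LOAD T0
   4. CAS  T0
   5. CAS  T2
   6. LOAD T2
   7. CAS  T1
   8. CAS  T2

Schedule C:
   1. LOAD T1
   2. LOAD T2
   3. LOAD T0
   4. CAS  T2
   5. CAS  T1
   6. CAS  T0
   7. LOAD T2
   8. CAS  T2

C

Tracing schedule C:
   1) LOAD T1:  M=3  r_T1=3
   2) LOAD T2:  M=3  r_T2=3
   3) LOAD T0:  M=3  r_T0=3
   4) CAS  T2:  M=4  r_T2=3 ✓
   5) CAS  T1:  M=4  r_T1=3 ✗
   6) CAS  T0:  M=4  r_T0=3 ✗
   7) LOAD T2:  M=4  r_T2=4
   8) CAS  T2:  M=5  r_T2=4 ✓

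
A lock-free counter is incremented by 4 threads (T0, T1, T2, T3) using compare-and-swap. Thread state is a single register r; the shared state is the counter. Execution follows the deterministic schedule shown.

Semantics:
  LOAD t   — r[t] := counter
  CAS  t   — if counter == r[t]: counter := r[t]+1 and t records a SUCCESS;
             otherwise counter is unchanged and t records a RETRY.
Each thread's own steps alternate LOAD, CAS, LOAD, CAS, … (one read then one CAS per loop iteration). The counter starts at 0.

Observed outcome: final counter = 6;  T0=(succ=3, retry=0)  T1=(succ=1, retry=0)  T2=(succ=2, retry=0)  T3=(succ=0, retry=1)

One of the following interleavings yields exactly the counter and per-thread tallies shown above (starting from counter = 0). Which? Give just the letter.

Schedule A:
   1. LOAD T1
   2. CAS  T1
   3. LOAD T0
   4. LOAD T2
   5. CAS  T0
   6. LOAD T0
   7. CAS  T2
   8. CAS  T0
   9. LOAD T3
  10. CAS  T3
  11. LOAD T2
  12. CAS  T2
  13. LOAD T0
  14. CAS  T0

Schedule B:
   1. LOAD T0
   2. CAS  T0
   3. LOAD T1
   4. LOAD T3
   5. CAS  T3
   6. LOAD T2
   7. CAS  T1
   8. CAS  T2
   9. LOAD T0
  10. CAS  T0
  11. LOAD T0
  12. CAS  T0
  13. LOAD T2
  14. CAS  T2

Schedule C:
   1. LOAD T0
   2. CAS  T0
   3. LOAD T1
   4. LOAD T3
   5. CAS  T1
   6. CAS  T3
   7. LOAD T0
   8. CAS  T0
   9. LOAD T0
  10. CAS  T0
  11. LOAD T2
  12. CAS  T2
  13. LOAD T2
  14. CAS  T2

Simulating candidate C:
   1) LOAD T0:  M=0  r_T0=0
   2) CAS  T0:  M=1  r_T0=0 ✓
   3) LOAD T1:  M=1  r_T1=1
   4) LOAD T3:  M=1  r_T3=1
   5) CAS  T1:  M=2  r_T1=1 ✓
   6) CAS  T3:  M=2  r_T3=1 ✗
   7) LOAD T0:  M=2  r_T0=2
   8) CAS  T0:  M=3  r_T0=2 ✓
   9) LOAD T0:  M=3  r_T0=3
  10) CAS  T0:  M=4  r_T0=3 ✓
  11) LOAD T2:  M=4  r_T2=4
  12) CAS  T2:  M=5  r_T2=4 ✓
  13) LOAD T2:  M=5  r_T2=5
  14) CAS  T2:  M=6  r_T2=5 ✓

C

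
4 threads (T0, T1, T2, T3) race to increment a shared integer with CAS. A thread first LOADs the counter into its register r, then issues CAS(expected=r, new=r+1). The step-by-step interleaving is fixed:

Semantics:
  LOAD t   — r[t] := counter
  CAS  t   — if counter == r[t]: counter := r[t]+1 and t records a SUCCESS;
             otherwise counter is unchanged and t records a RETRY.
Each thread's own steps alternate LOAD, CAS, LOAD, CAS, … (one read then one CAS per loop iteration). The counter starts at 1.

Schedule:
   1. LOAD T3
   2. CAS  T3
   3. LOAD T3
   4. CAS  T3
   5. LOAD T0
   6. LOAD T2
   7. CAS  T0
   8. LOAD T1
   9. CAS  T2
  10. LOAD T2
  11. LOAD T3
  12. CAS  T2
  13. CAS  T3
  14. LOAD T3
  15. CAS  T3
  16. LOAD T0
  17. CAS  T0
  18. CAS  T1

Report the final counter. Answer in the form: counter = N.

counter = 7

step 1: T3 LOAD ⇒ load; ctr=1 reg=1
step 2: T3 CAS ⇒ ok; ctr=2 reg=1
step 3: T3 LOAD ⇒ load; ctr=2 reg=2
step 4: T3 CAS ⇒ ok; ctr=3 reg=2
step 5: T0 LOAD ⇒ load; ctr=3 reg=3
step 6: T2 LOAD ⇒ load; ctr=3 reg=3
step 7: T0 CAS ⇒ ok; ctr=4 reg=3
step 8: T1 LOAD ⇒ load; ctr=4 reg=4
step 9: T2 CAS ⇒ retry; ctr=4 reg=3
step 10: T2 LOAD ⇒ load; ctr=4 reg=4
step 11: T3 LOAD ⇒ load; ctr=4 reg=4
step 12: T2 CAS ⇒ ok; ctr=5 reg=4
step 13: T3 CAS ⇒ retry; ctr=5 reg=4
step 14: T3 LOAD ⇒ load; ctr=5 reg=5
step 15: T3 CAS ⇒ ok; ctr=6 reg=5
step 16: T0 LOAD ⇒ load; ctr=6 reg=6
step 17: T0 CAS ⇒ ok; ctr=7 reg=6
step 18: T1 CAS ⇒ retry; ctr=7 reg=4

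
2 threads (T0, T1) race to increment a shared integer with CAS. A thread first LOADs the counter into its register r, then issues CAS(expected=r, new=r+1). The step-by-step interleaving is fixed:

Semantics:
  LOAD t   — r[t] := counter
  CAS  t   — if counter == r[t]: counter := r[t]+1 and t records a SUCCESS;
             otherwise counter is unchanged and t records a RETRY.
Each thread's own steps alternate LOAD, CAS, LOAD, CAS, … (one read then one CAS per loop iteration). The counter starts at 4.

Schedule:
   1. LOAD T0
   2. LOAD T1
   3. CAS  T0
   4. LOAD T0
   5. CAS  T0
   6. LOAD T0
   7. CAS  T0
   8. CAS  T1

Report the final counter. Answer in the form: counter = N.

counter = 7

1. LOAD T0 → mem=4 r[T0]=4 [LOAD]
2. LOAD T1 → mem=4 r[T1]=4 [LOAD]
3. CAS T0 → mem=5 r[T0]=4 [OK]
4. LOAD T0 → mem=5 r[T0]=5 [LOAD]
5. CAS T0 → mem=6 r[T0]=5 [OK]
6. LOAD T0 → mem=6 r[T0]=6 [LOAD]
7. CAS T0 → mem=7 r[T0]=6 [OK]
8. CAS T1 → mem=7 r[T1]=4 [RETRY]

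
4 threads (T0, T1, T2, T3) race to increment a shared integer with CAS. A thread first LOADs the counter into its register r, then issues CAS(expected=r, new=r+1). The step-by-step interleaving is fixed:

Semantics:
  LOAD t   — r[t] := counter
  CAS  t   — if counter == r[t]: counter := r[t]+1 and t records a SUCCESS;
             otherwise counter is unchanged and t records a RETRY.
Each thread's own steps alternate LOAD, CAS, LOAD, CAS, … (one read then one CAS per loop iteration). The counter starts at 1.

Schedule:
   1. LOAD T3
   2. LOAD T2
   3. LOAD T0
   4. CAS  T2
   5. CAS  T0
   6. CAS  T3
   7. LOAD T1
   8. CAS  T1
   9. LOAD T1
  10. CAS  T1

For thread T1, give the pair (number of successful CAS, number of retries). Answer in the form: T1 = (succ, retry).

T1 = (2, 0)

step 1: T3 LOAD ⇒ load; ctr=1 reg=1
step 2: T2 LOAD ⇒ load; ctr=1 reg=1
step 3: T0 LOAD ⇒ load; ctr=1 reg=1
step 4: T2 CAS ⇒ ok; ctr=2 reg=1
step 5: T0 CAS ⇒ retry; ctr=2 reg=1
step 6: T3 CAS ⇒ retry; ctr=2 reg=1
step 7: T1 LOAD ⇒ load; ctr=2 reg=2
step 8: T1 CAS ⇒ ok; ctr=3 reg=2
step 9: T1 LOAD ⇒ load; ctr=3 reg=3
step 10: T1 CAS ⇒ ok; ctr=4 reg=3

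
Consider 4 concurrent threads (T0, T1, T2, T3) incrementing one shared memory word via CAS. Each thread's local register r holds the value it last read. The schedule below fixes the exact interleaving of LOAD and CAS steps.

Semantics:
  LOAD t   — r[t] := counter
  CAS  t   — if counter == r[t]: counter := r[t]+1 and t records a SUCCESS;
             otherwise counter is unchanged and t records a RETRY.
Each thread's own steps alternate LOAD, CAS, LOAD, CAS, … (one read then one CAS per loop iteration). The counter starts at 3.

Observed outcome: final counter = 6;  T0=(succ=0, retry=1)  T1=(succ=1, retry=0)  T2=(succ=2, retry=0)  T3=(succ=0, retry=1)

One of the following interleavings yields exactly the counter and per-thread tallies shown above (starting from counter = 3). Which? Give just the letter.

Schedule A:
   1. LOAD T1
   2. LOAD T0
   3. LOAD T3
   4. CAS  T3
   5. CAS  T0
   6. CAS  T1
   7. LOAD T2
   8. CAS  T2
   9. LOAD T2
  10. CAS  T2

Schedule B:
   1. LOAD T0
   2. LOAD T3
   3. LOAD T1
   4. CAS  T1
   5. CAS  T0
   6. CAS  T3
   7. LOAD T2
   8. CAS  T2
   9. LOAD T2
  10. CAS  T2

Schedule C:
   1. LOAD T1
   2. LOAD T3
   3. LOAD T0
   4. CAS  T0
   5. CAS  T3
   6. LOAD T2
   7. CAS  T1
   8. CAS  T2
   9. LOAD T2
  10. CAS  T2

B

Run B:
   1) LOAD T0:  M=3  r_T0=3
   2) LOAD T3:  M=3  r_T3=3
   3) LOAD T1:  M=3  r_T1=3
   4) CAS  T1:  M=4  r_T1=3 ✓
   5) CAS  T0:  M=4  r_T0=3 ✗
   6) CAS  T3:  M=4  r_T3=3 ✗
   7) LOAD T2:  M=4  r_T2=4
   8) CAS  T2:  M=5  r_T2=4 ✓
   9) LOAD T2:  M=5  r_T2=5
  10) CAS  T2:  M=6  r_T2=5 ✓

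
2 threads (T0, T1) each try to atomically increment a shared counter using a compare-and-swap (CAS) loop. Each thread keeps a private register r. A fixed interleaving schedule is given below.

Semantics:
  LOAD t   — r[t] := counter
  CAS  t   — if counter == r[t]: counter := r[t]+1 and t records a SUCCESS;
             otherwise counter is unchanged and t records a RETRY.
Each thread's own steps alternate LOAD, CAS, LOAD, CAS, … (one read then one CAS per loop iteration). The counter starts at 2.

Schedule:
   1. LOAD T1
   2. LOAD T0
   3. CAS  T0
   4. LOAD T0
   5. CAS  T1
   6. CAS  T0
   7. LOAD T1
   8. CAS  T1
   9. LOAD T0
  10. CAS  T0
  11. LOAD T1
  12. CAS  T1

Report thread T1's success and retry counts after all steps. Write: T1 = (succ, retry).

T1 = (2, 1)

step 1: T1 LOAD ⇒ load; ctr=2 reg=2
step 2: T0 LOAD ⇒ load; ctr=2 reg=2
step 3: T0 CAS ⇒ ok; ctr=3 reg=2
step 4: T0 LOAD ⇒ load; ctr=3 reg=3
step 5: T1 CAS ⇒ retry; ctr=3 reg=2
step 6: T0 CAS ⇒ ok; ctr=4 reg=3
step 7: T1 LOAD ⇒ load; ctr=4 reg=4
step 8: T1 CAS ⇒ ok; ctr=5 reg=4
step 9: T0 LOAD ⇒ load; ctr=5 reg=5
step 10: T0 CAS ⇒ ok; ctr=6 reg=5
step 11: T1 LOAD ⇒ load; ctr=6 reg=6
step 12: T1 CAS ⇒ ok; ctr=7 reg=6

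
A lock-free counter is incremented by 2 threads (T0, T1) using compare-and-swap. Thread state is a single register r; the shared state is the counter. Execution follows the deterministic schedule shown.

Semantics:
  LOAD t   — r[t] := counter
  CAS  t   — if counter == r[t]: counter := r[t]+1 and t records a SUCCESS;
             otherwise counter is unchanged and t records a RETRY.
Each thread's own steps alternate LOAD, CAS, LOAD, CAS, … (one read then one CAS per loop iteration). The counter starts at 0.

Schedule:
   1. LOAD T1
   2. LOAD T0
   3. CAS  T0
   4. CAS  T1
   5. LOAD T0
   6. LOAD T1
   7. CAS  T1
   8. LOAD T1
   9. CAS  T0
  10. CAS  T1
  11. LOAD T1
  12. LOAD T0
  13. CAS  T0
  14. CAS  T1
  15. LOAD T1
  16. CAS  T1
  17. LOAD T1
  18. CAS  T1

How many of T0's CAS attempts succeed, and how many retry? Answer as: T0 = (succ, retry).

T0 = (2, 1)

#1 T1 reads 0
#2 T0 reads 0
#3 T0 CAS(0→1) writes; counter now 1
#4 T1 CAS(0→1) fails; counter now 1
#5 T0 reads 1
#6 T1 reads 1
#7 T1 CAS(1→2) writes; counter now 2
#8 T1 reads 2
#9 T0 CAS(1→2) fails; counter now 2
#10 T1 CAS(2→3) writes; counter now 3
#11 T1 reads 3
#12 T0 reads 3
#13 T0 CAS(3→4) writes; counter now 4
#14 T1 CAS(3→4) fails; counter now 4
#15 T1 reads 4
#16 T1 CAS(4→5) writes; counter now 5
#17 T1 reads 5
#18 T1 CAS(5→6) writes; counter now 6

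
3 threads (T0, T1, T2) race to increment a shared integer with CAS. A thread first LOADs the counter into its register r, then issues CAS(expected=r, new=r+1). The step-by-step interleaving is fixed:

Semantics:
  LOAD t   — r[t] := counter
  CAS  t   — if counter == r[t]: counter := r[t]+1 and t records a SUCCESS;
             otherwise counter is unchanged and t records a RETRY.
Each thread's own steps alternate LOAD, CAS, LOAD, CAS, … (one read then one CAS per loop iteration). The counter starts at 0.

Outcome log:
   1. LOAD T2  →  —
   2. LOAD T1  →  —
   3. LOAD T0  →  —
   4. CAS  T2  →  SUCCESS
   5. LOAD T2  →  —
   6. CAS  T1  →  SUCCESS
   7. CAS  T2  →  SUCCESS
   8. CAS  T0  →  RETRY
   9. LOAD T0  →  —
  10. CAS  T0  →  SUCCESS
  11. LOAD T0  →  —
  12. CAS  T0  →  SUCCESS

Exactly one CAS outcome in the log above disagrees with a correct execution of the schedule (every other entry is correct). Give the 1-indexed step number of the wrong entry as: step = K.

Reference trace:
#1 T2 reads 0
#2 T1 reads 0
#3 T0 reads 0
#4 T2 CAS(0→1) writes; counter now 1
#5 T2 reads 1
#6 T1 CAS(0→1) fails; counter now 1
#7 T2 CAS(1→2) writes; counter now 2
#8 T0 CAS(0→1) fails; counter now 2
#9 T0 reads 2
#10 T0 CAS(2→3) writes; counter now 3
#11 T0 reads 3
#12 T0 CAS(3→4) writes; counter now 4
Log disagrees first at step 6.

step = 6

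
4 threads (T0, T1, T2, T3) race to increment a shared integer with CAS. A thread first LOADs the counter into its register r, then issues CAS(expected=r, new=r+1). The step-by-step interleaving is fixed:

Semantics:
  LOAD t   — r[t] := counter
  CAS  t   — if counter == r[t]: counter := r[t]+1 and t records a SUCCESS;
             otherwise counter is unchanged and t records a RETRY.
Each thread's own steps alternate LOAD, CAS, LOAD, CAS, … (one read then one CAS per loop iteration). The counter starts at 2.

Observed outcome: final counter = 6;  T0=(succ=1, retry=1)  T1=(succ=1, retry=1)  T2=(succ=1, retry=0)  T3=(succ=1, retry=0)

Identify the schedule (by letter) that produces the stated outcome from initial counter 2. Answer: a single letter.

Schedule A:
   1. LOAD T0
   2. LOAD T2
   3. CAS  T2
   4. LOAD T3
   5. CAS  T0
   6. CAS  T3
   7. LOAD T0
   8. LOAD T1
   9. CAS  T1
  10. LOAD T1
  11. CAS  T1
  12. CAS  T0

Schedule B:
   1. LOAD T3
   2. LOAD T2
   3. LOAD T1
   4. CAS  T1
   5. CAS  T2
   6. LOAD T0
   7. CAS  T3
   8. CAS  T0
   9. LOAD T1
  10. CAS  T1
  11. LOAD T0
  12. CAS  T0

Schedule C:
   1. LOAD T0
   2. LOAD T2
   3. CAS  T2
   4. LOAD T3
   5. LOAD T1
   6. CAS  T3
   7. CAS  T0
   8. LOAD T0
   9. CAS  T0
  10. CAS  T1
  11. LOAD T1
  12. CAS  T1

C

Run C:
T0 LOAD — after: cnt=2, r=2 — load
T2 LOAD — after: cnt=2, r=2 — load
T2 CAS — after: cnt=3, r=2 — ok
T3 LOAD — after: cnt=3, r=3 — load
T1 LOAD — after: cnt=3, r=3 — load
T3 CAS — after: cnt=4, r=3 — ok
T0 CAS — after: cnt=4, r=2 — retry
T0 LOAD — after: cnt=4, r=4 — load
T0 CAS — after: cnt=5, r=4 — ok
T1 CAS — after: cnt=5, r=3 — retry
T1 LOAD — after: cnt=5, r=5 — load
T1 CAS — after: cnt=6, r=5 — ok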